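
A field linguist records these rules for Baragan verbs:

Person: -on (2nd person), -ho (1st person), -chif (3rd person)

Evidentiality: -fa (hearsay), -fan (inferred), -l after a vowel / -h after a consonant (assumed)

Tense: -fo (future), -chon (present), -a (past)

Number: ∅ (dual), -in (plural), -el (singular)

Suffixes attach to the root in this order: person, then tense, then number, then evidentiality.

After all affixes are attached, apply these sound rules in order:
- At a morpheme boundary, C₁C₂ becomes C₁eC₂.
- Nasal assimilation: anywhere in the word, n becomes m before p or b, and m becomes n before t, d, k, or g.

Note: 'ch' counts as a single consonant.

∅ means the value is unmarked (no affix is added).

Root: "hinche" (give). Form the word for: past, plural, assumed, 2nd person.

hincheonaineh

Attach person 2nd person -on → hincheon.
Attach tense past -a → hincheona.
Attach number plural -in → hincheonain.
Attach evidentiality assumed -h (after consonant 'n') → hincheonainh.
Apply epenthesis: hincheonainh → hincheonaineh.
Nasal assimilation: no change.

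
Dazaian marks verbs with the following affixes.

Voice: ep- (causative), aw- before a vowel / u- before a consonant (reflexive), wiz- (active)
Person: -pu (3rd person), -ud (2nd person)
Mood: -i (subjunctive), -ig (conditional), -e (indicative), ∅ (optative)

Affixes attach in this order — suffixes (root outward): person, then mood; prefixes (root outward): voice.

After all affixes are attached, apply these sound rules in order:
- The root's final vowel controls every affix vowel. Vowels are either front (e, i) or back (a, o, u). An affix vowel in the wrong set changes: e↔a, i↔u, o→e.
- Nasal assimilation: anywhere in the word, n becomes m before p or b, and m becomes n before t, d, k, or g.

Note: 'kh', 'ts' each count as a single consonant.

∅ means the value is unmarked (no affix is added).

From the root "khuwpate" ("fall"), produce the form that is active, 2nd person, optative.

wizkhuwpateid

Attach voice active wiz- → wizkhuwpate.
Attach person 2nd person -ud → wizkhuwpateud.
mood = optative: zero marking, form stays wizkhuwpateud.
Apply vowel harmony: wizkhuwpateud → wizkhuwpateid.
Nasal assimilation: no change.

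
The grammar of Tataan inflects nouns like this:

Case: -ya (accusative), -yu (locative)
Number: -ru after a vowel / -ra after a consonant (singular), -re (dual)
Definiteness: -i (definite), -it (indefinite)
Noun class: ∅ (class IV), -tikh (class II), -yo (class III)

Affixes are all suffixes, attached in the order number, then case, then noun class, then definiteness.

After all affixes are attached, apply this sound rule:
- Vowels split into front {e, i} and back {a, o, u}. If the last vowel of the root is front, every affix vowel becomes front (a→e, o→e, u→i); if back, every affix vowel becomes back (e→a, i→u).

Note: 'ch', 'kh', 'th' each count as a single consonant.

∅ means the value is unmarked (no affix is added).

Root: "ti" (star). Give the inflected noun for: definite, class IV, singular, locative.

Attach number singular -ru (after vowel 'i') → tiru.
Attach case locative -yu → tiruyu.
noun class = class IV: zero marking, form stays tiruyu.
Attach definiteness definite -i → tiruyui.
Apply vowel harmony: tiruyui → tiriyii.

tiriyii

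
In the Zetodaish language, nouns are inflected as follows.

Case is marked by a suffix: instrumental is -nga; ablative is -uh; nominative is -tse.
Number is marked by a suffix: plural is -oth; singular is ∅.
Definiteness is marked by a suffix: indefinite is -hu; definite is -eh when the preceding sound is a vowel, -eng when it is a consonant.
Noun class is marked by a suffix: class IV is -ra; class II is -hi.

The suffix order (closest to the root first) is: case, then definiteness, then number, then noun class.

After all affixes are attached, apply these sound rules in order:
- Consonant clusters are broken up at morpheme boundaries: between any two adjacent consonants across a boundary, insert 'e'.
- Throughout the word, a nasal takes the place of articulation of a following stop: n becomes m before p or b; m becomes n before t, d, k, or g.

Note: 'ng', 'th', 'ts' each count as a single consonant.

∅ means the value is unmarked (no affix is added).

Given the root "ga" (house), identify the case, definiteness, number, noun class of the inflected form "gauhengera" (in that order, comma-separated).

Segment: ga-uh-eng-ra.
case: -uh → ablative.
definiteness: -eh/eng → definite.
number: ∅ → singular.
noun class: -ra → class IV.

ablative, definite, singular, class IV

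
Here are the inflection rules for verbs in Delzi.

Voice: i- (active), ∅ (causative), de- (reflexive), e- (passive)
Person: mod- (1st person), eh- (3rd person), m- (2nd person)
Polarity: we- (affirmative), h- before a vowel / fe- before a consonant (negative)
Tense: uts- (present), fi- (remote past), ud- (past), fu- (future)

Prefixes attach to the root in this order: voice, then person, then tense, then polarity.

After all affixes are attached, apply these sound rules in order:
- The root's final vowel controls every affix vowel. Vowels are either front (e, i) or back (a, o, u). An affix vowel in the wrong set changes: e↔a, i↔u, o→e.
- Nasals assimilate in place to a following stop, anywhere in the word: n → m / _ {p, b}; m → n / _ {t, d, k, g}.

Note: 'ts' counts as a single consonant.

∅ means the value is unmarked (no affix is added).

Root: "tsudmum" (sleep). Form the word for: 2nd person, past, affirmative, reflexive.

Attach voice reflexive de- → detsudmum.
Attach person 2nd person m- → mdetsudmum.
Attach tense past ud- → udmdetsudmum.
Attach polarity affirmative we- → weudmdetsudmum.
Apply vowel harmony: weudmdetsudmum → waudmdatsudmum.
Apply nasal assimilation: waudmdatsudmum → waudndatsudmum.

waudndatsudmum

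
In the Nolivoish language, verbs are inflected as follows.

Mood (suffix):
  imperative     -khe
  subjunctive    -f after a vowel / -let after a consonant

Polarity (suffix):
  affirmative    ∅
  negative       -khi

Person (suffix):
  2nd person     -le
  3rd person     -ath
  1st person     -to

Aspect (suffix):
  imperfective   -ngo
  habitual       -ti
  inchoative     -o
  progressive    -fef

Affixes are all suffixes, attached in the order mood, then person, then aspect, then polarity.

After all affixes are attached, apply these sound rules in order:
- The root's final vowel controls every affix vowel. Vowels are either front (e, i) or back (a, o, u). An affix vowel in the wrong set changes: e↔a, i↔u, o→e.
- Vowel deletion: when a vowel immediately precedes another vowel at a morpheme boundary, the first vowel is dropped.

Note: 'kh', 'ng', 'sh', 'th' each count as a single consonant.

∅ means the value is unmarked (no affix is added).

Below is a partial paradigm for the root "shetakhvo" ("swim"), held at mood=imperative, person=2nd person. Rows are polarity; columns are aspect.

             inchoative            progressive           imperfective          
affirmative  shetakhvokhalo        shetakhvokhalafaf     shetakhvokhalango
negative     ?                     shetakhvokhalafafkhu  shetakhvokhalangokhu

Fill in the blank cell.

shetakhvokhalokhu

Attach mood imperative -khe → shetakhvokhe.
Attach person 2nd person -le → shetakhvokhele.
Attach aspect inchoative -o → shetakhvokheleo.
Attach polarity negative -khi → shetakhvokheleokhi.
Apply vowel harmony: shetakhvokheleokhi → shetakhvokhalaokhu.
Apply vowel deletion: shetakhvokhalaokhu → shetakhvokhalokhu.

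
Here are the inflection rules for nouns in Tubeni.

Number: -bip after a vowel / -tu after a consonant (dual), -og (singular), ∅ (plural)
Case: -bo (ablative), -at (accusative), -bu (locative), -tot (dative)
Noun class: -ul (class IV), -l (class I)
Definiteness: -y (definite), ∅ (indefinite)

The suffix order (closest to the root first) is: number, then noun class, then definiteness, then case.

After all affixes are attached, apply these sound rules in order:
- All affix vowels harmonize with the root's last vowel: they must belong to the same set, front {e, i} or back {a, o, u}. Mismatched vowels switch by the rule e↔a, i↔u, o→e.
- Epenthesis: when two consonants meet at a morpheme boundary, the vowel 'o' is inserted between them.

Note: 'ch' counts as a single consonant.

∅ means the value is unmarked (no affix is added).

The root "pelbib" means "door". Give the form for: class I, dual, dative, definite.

Attach number dual -tu (after consonant 'b') → pelbibtu.
Attach noun class class I -l → pelbibtul.
Attach definiteness definite -y → pelbibtuly.
Attach case dative -tot → pelbibtulytot.
Apply vowel harmony: pelbibtulytot → pelbibtilytet.
Apply epenthesis: pelbibtilytet → pelbibotiloyotet.

pelbibotiloyotet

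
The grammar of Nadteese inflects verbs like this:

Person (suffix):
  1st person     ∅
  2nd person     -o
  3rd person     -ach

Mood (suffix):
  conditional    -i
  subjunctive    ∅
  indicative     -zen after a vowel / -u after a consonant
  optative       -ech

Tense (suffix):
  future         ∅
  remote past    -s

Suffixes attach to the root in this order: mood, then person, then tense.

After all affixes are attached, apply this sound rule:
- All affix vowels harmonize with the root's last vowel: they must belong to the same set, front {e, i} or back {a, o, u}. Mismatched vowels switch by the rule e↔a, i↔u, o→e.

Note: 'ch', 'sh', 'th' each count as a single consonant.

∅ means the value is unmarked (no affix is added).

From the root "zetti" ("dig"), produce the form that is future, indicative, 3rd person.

Attach mood indicative -zen (after vowel 'i') → zettizen.
Attach person 3rd person -ach → zettizenach.
tense = future: zero marking, form stays zettizenach.
Apply vowel harmony: zettizenach → zettizenech.

zettizenech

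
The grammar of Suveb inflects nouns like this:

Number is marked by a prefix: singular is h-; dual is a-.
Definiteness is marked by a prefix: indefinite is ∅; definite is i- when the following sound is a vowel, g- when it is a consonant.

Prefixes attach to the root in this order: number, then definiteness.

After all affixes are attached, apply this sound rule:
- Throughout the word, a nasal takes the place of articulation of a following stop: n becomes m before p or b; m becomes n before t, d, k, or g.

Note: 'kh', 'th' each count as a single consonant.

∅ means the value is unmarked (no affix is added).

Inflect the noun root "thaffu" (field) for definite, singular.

ghthaffu

Attach number singular h- → hthaffu.
Attach definiteness definite g- (before consonant 'h') → ghthaffu.
Nasal assimilation: no change.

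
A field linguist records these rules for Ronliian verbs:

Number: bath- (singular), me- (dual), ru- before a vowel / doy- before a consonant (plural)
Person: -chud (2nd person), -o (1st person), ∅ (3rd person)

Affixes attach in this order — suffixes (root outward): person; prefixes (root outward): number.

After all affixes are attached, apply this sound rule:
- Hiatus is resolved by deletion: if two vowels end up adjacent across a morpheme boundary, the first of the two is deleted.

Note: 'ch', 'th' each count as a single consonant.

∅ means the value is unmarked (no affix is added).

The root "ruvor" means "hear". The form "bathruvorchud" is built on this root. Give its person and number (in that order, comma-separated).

Segment: bath-ruvor-chud.
person: -chud → 2nd person.
number: bath- → singular.

2nd person, singular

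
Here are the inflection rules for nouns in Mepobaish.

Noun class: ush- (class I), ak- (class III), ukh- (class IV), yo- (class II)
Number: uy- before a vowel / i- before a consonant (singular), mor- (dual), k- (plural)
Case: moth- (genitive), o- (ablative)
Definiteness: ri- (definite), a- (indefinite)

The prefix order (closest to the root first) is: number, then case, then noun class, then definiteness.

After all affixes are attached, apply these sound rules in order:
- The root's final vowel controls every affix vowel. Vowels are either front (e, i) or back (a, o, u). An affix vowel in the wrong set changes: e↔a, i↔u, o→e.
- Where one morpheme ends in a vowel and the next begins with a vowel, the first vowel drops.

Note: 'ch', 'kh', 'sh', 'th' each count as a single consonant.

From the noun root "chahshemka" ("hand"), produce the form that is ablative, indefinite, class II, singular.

Attach number singular i- (before consonant 'ch') → ichahshemka.
Attach case ablative o- → oichahshemka.
Attach noun class class II yo- → yooichahshemka.
Attach definiteness indefinite a- → ayooichahshemka.
Apply vowel harmony: ayooichahshemka → ayoouchahshemka.
Apply vowel deletion: ayoouchahshemka → ayuchahshemka.

ayuchahshemka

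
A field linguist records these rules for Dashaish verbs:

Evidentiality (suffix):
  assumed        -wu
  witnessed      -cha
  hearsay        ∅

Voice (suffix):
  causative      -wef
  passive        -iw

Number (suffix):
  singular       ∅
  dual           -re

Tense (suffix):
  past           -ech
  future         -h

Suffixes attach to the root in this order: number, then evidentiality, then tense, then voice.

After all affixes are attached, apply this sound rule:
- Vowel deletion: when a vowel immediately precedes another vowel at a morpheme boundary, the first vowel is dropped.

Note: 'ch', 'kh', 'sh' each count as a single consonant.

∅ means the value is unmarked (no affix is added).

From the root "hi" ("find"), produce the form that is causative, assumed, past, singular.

number = singular: zero marking, form stays hi.
Attach evidentiality assumed -wu → hiwu.
Attach tense past -ech → hiwuech.
Attach voice causative -wef → hiwuechwef.
Apply vowel deletion: hiwuechwef → hiwechwef.

hiwechwef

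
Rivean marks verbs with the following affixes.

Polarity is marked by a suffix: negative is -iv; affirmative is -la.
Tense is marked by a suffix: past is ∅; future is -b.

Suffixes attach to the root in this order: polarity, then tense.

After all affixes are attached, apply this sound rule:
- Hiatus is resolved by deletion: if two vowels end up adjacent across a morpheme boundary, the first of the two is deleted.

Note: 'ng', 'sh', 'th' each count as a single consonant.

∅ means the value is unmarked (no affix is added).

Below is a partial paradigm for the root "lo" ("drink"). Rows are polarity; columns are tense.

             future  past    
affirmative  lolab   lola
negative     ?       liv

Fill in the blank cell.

livb

Attach polarity negative -iv → loiv.
Attach tense future -b → loivb.
Apply vowel deletion: loivb → livb.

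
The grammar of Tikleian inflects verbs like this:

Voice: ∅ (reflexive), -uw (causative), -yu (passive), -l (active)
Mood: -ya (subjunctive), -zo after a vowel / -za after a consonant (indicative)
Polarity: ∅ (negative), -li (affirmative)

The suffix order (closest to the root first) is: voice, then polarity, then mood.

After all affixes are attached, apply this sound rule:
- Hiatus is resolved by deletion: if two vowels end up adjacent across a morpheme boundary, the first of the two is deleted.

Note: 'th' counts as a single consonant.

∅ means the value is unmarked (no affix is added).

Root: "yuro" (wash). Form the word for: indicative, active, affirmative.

Attach voice active -l → yurol.
Attach polarity affirmative -li → yurolli.
Attach mood indicative -zo (after vowel 'i') → yurollizo.
Vowel deletion: no change.

yurollizo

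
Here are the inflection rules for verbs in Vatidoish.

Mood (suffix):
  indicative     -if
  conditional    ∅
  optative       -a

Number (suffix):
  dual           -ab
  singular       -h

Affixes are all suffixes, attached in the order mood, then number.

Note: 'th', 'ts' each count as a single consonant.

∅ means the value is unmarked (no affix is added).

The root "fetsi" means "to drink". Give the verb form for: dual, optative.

fetsiaab

Attach mood optative -a → fetsia.
Attach number dual -ab → fetsiaab.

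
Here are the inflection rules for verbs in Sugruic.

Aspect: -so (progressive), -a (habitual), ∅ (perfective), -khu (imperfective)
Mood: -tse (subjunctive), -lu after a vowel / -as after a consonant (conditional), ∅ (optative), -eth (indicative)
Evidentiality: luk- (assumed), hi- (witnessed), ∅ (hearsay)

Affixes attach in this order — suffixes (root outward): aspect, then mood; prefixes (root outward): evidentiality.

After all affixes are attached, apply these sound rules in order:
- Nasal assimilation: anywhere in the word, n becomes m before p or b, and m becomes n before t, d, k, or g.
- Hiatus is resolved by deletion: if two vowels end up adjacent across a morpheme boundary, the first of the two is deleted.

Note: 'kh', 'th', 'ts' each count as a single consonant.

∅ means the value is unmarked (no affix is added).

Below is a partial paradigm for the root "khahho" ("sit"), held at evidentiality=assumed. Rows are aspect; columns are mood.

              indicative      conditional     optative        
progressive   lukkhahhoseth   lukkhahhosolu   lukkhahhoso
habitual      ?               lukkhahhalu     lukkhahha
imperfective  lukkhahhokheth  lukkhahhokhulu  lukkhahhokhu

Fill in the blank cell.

Attach aspect habitual -a → khahhoa.
Attach mood indicative -eth → khahhoaeth.
Attach evidentiality assumed luk- → lukkhahhoaeth.
Nasal assimilation: no change.
Apply vowel deletion: lukkhahhoaeth → lukkhahheth.

lukkhahheth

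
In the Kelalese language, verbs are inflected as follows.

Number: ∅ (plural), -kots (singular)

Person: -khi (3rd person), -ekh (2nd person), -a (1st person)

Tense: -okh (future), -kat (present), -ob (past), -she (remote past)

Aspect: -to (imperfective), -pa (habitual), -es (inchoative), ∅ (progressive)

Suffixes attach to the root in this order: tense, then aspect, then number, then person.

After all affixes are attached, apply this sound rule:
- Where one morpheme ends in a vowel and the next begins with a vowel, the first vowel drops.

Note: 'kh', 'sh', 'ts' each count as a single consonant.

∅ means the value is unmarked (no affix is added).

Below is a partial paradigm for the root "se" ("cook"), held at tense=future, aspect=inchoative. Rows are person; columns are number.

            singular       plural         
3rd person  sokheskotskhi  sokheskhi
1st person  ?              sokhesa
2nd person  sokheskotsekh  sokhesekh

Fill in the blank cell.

Attach tense future -okh → seokh.
Attach aspect inchoative -es → seokhes.
Attach number singular -kots → seokheskots.
Attach person 1st person -a → seokheskotsa.
Apply vowel deletion: seokheskotsa → sokheskotsa.

sokheskotsa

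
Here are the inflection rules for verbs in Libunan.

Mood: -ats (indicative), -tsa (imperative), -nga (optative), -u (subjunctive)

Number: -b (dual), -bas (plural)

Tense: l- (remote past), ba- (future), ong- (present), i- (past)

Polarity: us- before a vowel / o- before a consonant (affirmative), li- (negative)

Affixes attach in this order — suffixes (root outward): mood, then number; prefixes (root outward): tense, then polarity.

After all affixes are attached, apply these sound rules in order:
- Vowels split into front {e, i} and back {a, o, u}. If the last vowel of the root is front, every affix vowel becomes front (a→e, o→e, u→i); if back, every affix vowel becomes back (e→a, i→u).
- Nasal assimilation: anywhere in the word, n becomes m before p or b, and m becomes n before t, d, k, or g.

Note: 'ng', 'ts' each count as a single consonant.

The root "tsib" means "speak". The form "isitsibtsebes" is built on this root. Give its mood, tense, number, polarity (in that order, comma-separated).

imperative, past, plural, affirmative

Segment: us-i-tsib-tsa-bas.
mood: -tsa → imperative.
tense: i- → past.
number: -bas → plural.
polarity: us/o- → affirmative.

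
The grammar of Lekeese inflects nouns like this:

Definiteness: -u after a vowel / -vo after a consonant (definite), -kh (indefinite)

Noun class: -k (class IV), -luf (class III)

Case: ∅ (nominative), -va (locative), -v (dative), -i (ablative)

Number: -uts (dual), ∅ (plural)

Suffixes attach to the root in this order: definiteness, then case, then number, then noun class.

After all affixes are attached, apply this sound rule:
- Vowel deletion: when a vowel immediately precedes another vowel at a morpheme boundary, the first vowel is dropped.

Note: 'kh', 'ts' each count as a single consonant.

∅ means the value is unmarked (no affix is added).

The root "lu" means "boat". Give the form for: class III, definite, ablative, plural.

Attach definiteness definite -u (after vowel 'u') → luu.
Attach case ablative -i → luui.
number = plural: zero marking, form stays luui.
Attach noun class class III -luf → luuiluf.
Apply vowel deletion: luuiluf → liluf.

liluf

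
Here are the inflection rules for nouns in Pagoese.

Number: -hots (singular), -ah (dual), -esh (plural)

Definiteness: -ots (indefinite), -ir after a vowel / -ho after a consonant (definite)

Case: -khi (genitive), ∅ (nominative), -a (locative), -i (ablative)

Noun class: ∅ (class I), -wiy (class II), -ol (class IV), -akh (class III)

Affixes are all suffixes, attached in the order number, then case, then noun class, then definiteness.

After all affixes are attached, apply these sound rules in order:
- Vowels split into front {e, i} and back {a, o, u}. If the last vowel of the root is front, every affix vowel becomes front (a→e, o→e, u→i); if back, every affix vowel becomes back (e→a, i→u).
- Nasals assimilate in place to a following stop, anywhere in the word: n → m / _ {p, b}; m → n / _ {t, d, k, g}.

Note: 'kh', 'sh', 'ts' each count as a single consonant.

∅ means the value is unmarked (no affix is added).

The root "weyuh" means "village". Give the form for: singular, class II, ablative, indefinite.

Attach number singular -hots → weyuhhots.
Attach case ablative -i → weyuhhotsi.
Attach noun class class II -wiy → weyuhhotsiwiy.
Attach definiteness indefinite -ots → weyuhhotsiwiyots.
Apply vowel harmony: weyuhhotsiwiyots → weyuhhotsuwuyots.
Nasal assimilation: no change.

weyuhhotsuwuyots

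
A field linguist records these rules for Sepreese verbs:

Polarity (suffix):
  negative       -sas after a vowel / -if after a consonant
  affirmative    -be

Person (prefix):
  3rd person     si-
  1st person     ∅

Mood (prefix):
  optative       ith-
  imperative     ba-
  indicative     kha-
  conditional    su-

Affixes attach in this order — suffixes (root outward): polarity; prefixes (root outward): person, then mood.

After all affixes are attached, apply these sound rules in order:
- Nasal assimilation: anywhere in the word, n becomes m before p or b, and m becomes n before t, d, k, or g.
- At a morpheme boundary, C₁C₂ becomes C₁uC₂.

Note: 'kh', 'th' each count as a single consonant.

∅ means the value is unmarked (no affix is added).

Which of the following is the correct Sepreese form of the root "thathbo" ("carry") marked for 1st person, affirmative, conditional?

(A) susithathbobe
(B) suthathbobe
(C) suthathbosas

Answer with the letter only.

Attach polarity affirmative -be → thathbobe.
person = 1st person: zero marking, form stays thathbobe.
Attach mood conditional su- → suthathbobe.
Nasal assimilation: no change.
Epenthesis: no change.
So the correct form is suthathbobe, option (B).
(C) suthathbosas is wrong: it uses negative instead of affirmative for polarity.
(A) susithathbobe is wrong: it uses 3rd person instead of 1st person for person.

B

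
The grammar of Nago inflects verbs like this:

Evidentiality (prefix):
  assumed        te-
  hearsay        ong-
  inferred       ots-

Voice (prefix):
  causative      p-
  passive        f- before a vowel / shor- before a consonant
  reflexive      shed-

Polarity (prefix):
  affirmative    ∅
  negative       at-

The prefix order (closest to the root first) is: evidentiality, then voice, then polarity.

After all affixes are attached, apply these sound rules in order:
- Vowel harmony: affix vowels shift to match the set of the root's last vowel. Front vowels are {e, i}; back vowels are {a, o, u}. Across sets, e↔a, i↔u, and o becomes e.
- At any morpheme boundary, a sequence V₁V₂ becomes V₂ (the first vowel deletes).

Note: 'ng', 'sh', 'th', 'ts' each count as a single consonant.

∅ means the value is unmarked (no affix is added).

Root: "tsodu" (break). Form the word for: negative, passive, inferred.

atfotstsodu

Attach evidentiality inferred ots- → otstsodu.
Attach voice passive f- (before vowel 'o') → fotstsodu.
Attach polarity negative at- → atfotstsodu.
Vowel harmony: no change.
Vowel deletion: no change.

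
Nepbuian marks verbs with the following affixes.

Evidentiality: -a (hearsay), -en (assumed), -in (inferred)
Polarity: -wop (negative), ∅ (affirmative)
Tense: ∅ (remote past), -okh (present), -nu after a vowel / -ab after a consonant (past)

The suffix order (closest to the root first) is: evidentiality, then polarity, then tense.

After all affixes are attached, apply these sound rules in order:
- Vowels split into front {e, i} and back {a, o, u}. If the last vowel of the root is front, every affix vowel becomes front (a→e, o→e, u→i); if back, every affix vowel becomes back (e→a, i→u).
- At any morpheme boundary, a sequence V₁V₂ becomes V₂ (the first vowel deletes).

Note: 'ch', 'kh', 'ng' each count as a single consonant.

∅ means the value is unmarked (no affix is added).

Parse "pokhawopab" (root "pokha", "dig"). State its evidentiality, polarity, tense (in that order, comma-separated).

hearsay, negative, past

Segment: pokha-a-wop-ab.
evidentiality: -a → hearsay.
polarity: -wop → negative.
tense: -nu/ab → past.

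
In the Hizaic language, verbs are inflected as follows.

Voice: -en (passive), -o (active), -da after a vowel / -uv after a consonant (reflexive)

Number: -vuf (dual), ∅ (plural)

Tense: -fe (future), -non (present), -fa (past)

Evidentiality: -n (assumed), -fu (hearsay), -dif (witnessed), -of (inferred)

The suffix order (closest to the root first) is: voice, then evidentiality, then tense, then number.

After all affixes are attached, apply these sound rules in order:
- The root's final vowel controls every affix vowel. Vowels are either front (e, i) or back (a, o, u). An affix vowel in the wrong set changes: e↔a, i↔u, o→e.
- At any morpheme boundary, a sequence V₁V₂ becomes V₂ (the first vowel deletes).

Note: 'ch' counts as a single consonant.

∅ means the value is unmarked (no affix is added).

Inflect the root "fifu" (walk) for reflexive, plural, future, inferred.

Attach voice reflexive -da (after vowel 'u') → fifuda.
Attach evidentiality inferred -of → fifudaof.
Attach tense future -fe → fifudaoffe.
number = plural: zero marking, form stays fifudaoffe.
Apply vowel harmony: fifudaoffe → fifudaoffa.
Apply vowel deletion: fifudaoffa → fifudoffa.

fifudoffa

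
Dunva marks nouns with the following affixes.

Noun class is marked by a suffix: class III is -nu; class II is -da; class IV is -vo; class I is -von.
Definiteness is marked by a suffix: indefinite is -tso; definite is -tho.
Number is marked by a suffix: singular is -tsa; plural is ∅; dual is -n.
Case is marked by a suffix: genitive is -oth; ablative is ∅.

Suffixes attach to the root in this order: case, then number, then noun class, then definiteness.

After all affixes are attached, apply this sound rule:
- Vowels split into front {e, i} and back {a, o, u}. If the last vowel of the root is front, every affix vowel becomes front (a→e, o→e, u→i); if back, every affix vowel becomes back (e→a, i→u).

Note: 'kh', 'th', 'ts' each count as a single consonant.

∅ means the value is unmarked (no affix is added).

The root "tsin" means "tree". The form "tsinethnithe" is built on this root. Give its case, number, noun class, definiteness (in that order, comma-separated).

genitive, plural, class III, definite

Segment: tsin-oth-nu-tho.
case: -oth → genitive.
number: ∅ → plural.
noun class: -nu → class III.
definiteness: -tho → definite.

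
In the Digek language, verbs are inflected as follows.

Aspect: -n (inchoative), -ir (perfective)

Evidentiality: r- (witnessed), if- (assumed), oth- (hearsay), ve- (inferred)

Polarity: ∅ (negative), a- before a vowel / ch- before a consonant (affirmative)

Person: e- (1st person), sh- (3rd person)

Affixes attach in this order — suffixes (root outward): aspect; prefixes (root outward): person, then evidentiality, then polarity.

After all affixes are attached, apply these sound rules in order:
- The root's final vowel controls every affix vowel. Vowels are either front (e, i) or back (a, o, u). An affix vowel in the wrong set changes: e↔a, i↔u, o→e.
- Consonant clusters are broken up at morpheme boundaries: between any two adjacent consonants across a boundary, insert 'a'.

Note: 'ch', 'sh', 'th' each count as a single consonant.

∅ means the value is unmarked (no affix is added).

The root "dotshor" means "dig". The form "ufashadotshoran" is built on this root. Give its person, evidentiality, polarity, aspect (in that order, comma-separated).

3rd person, assumed, negative, inchoative

Segment: if-sh-dotshor-n.
person: sh- → 3rd person.
evidentiality: if- → assumed.
polarity: ∅ → negative.
aspect: -n → inchoative.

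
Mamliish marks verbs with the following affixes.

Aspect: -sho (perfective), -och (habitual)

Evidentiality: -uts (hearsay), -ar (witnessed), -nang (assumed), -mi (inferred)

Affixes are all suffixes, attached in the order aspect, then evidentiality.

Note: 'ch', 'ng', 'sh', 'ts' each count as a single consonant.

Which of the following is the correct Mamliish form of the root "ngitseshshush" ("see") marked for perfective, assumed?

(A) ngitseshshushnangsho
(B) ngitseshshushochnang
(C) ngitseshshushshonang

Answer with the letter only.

C

Attach aspect perfective -sho → ngitseshshushsho.
Attach evidentiality assumed -nang → ngitseshshushshonang.
So the correct form is ngitseshshushshonang, option (C).
(A) ngitseshshushnangsho is wrong: it has the affixes in the wrong order.
(B) ngitseshshushochnang is wrong: it uses habitual instead of perfective for aspect.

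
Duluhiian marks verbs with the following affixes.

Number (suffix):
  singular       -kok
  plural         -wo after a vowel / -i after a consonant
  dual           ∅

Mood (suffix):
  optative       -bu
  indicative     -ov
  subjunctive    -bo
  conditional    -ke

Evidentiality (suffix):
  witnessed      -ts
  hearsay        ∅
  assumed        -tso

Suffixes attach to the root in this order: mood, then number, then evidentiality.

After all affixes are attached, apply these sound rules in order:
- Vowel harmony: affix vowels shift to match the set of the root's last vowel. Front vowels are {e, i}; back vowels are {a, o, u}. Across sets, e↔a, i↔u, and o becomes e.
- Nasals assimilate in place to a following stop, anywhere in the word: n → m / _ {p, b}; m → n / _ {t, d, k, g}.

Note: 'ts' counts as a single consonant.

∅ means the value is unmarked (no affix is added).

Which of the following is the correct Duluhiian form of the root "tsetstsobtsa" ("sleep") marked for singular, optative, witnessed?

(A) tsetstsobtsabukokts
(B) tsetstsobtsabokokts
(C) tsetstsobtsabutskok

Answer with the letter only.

Attach mood optative -bu → tsetstsobtsabu.
Attach number singular -kok → tsetstsobtsabukok.
Attach evidentiality witnessed -ts → tsetstsobtsabukokts.
Vowel harmony: no change.
Nasal assimilation: no change.
So the correct form is tsetstsobtsabukokts, option (A).
(B) tsetstsobtsabokokts is wrong: it uses subjunctive instead of optative for mood.
(C) tsetstsobtsabutskok is wrong: it has the affixes in the wrong order.

A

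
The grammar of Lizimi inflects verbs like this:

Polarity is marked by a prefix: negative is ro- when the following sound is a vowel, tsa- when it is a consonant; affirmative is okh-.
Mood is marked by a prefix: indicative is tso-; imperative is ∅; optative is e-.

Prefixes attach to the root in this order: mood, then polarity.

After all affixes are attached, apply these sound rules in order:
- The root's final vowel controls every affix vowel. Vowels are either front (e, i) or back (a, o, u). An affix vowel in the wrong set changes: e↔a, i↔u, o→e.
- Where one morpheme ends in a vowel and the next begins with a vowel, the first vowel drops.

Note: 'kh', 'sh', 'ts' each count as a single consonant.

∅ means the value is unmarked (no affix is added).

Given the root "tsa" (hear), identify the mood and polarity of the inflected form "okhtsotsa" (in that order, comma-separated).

Segment: okh-tso-tsa.
mood: tso- → indicative.
polarity: okh- → affirmative.

indicative, affirmative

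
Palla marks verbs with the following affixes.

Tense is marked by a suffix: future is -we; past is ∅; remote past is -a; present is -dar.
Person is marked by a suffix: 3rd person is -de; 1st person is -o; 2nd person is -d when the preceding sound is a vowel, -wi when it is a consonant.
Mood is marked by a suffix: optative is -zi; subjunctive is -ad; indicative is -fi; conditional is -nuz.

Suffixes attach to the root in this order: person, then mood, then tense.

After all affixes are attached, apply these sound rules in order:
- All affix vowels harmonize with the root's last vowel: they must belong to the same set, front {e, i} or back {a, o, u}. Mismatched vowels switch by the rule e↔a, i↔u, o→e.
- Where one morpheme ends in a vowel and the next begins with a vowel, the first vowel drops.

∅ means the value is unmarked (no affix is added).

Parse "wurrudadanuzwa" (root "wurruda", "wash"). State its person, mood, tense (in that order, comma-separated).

3rd person, conditional, future

Segment: wurruda-de-nuz-we.
person: -de → 3rd person.
mood: -nuz → conditional.
tense: -we → future.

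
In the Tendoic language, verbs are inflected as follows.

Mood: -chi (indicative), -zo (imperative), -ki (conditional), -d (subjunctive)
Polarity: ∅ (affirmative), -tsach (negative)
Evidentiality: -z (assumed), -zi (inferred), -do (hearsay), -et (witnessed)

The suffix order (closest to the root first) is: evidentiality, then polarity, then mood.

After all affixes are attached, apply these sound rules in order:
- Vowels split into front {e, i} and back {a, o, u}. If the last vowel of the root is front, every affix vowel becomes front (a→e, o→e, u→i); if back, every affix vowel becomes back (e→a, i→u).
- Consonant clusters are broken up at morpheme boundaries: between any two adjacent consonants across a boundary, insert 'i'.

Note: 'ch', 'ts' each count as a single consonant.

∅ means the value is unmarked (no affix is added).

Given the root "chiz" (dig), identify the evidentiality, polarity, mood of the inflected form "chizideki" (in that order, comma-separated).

hearsay, affirmative, conditional

Segment: chiz-do-ki.
evidentiality: -do → hearsay.
polarity: ∅ → affirmative.
mood: -ki → conditional.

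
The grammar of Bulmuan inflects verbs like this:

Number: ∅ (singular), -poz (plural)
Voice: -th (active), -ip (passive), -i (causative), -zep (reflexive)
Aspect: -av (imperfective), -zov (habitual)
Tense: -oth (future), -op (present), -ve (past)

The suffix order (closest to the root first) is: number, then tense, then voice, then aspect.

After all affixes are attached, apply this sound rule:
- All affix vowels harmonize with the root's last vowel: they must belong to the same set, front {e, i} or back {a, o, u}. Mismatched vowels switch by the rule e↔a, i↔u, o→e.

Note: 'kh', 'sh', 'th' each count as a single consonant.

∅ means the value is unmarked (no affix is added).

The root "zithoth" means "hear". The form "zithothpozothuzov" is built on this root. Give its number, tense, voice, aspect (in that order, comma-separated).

Segment: zithoth-poz-oth-i-zov.
number: -poz → plural.
tense: -oth → future.
voice: -i → causative.
aspect: -zov → habitual.

plural, future, causative, habitual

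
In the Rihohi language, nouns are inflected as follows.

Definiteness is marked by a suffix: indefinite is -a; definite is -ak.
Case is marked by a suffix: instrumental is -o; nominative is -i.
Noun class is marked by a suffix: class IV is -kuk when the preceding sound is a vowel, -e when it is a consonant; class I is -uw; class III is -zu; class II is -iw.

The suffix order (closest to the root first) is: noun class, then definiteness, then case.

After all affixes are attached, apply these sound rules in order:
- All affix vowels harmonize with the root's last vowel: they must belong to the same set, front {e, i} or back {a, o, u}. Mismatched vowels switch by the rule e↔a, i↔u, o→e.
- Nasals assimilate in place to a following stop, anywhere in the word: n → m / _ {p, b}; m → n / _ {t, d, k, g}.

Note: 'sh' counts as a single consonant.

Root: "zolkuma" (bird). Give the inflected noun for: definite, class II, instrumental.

Attach noun class class II -iw → zolkumaiw.
Attach definiteness definite -ak → zolkumaiwak.
Attach case instrumental -o → zolkumaiwako.
Apply vowel harmony: zolkumaiwako → zolkumauwako.
Nasal assimilation: no change.

zolkumauwako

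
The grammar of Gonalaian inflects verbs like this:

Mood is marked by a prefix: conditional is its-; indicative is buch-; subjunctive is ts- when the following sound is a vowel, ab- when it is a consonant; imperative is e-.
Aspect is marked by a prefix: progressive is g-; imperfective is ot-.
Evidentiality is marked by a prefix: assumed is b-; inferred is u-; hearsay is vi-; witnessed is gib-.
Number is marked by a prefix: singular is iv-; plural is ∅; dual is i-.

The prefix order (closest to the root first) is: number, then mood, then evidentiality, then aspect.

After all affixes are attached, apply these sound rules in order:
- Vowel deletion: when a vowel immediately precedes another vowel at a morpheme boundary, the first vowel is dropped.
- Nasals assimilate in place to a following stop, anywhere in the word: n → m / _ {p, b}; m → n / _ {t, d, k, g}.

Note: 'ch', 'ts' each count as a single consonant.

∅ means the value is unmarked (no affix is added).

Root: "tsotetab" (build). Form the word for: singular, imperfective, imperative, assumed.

otbivtsotetab

Attach number singular iv- → ivtsotetab.
Attach mood imperative e- → eivtsotetab.
Attach evidentiality assumed b- → beivtsotetab.
Attach aspect imperfective ot- → otbeivtsotetab.
Apply vowel deletion: otbeivtsotetab → otbivtsotetab.
Nasal assimilation: no change.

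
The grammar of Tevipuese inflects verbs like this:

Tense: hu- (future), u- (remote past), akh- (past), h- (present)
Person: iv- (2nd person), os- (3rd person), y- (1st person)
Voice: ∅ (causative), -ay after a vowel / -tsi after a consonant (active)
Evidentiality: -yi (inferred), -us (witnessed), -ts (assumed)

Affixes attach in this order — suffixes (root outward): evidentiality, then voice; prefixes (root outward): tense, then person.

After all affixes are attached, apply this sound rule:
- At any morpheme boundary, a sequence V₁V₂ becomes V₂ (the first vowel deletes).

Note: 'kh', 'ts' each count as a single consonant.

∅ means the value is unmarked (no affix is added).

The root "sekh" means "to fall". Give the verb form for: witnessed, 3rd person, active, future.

oshusekhustsi

Attach evidentiality witnessed -us → sekhus.
Attach voice active -tsi (after consonant 's') → sekhustsi.
Attach tense future hu- → husekhustsi.
Attach person 3rd person os- → oshusekhustsi.
Vowel deletion: no change.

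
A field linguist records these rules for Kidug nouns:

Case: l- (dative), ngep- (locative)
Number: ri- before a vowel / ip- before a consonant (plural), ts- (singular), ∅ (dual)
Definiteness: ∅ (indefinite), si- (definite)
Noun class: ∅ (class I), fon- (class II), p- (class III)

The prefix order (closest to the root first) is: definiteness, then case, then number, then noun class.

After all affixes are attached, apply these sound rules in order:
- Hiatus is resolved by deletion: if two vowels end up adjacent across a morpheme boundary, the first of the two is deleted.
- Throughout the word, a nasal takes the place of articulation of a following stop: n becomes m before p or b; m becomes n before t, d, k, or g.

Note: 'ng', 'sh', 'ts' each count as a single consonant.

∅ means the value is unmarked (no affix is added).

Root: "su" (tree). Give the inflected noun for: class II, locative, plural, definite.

fonipngepsisu

Attach definiteness definite si- → sisu.
Attach case locative ngep- → ngepsisu.
Attach number plural ip- (before consonant 'ng') → ipngepsisu.
Attach noun class class II fon- → fonipngepsisu.
Vowel deletion: no change.
Nasal assimilation: no change.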